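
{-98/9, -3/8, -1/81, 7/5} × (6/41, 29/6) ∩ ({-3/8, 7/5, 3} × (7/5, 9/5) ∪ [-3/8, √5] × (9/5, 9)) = ({-3/8, 7/5} × (7/5, 9/5)) ∪ ({-3/8, -1/81, 7/5} × (9/5, 29/6))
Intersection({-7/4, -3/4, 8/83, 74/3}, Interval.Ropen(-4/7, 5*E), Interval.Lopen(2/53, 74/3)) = {8/83}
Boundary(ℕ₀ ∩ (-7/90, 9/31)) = {0}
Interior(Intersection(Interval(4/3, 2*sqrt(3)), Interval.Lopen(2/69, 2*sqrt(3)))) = Interval.open(4/3, 2*sqrt(3))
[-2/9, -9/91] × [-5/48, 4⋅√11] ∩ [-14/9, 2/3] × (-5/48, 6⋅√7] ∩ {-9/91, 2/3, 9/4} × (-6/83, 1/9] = {-9/91} × (-6/83, 1/9]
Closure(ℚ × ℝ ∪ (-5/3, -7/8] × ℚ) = ℝ × ℝ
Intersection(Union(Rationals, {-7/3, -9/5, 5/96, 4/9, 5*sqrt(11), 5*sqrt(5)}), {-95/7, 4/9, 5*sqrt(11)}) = {-95/7, 4/9, 5*sqrt(11)}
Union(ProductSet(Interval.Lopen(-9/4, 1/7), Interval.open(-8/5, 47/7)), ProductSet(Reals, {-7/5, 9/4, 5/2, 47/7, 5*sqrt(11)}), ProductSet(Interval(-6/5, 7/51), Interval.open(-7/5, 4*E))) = Union(ProductSet(Interval.Lopen(-9/4, 1/7), Interval.open(-8/5, 47/7)), ProductSet(Interval(-6/5, 7/51), Interval.open(-7/5, 4*E)), ProductSet(Reals, {-7/5, 9/4, 5/2, 47/7, 5*sqrt(11)}))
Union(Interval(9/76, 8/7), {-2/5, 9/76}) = Union({-2/5}, Interval(9/76, 8/7))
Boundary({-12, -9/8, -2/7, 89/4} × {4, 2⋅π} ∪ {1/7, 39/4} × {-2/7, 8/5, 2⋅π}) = ({1/7, 39/4} × {-2/7, 8/5, 2⋅π}) ∪ ({-12, -9/8, -2/7, 89/4} × {4, 2⋅π})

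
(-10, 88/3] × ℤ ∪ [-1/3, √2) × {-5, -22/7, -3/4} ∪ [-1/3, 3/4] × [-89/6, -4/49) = ((-10, 88/3] × ℤ) ∪ ([-1/3, 3/4] × [-89/6, -4/49)) ∪ ([-1/3, √2) × {-5, -22/7, -3/4})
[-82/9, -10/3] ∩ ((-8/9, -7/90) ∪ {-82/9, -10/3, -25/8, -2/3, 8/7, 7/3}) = {-82/9, -10/3}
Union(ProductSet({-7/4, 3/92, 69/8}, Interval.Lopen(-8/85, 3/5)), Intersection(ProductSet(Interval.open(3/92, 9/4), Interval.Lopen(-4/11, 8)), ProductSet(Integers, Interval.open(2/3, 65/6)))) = Union(ProductSet({-7/4, 3/92, 69/8}, Interval.Lopen(-8/85, 3/5)), ProductSet(Range(1, 3, 1), Interval.Lopen(2/3, 8)))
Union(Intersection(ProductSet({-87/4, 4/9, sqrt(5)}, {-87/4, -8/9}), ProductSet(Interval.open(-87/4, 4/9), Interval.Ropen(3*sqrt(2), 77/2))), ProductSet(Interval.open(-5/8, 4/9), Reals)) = ProductSet(Interval.open(-5/8, 4/9), Reals)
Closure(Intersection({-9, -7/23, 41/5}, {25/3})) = EmptySet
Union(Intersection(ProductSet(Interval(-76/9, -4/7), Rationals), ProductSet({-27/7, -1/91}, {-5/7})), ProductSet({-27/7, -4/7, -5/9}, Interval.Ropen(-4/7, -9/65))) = Union(ProductSet({-27/7}, {-5/7}), ProductSet({-27/7, -4/7, -5/9}, Interval.Ropen(-4/7, -9/65)))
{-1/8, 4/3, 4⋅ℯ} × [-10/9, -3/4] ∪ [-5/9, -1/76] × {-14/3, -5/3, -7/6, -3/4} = ([-5/9, -1/76] × {-14/3, -5/3, -7/6, -3/4}) ∪ ({-1/8, 4/3, 4⋅ℯ} × [-10/9, -3/4])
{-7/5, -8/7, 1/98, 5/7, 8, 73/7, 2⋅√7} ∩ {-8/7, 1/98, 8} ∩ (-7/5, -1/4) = {-8/7}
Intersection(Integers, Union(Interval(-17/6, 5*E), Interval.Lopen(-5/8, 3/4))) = Range(-2, 14, 1)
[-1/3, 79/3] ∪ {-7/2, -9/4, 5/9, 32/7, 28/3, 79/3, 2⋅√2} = {-7/2, -9/4} ∪ [-1/3, 79/3]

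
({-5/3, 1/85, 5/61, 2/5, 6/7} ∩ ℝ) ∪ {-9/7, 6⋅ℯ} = {-5/3, -9/7, 1/85, 5/61, 2/5, 6/7, 6⋅ℯ}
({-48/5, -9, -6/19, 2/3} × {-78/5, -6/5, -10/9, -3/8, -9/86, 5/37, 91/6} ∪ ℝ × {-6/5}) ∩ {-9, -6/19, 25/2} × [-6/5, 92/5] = ({-9, -6/19, 25/2} × {-6/5}) ∪ ({-9, -6/19} × {-6/5, -10/9, -3/8, -9/86, 5/37, 91/6})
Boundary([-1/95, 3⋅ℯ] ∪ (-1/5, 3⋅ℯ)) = {-1/5, 3⋅ℯ}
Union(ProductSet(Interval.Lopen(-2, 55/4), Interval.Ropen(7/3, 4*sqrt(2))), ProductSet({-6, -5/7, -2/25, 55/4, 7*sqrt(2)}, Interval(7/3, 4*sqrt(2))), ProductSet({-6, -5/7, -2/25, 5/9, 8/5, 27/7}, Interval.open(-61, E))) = Union(ProductSet({-6, -5/7, -2/25, 55/4, 7*sqrt(2)}, Interval(7/3, 4*sqrt(2))), ProductSet({-6, -5/7, -2/25, 5/9, 8/5, 27/7}, Interval.open(-61, E)), ProductSet(Interval.Lopen(-2, 55/4), Interval.Ropen(7/3, 4*sqrt(2))))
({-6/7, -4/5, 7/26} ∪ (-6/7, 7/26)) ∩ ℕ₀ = {0}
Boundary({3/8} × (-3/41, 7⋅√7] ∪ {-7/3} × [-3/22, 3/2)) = ({-7/3} × [-3/22, 3/2]) ∪ ({3/8} × [-3/41, 7⋅√7])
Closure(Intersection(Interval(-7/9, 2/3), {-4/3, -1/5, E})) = {-1/5}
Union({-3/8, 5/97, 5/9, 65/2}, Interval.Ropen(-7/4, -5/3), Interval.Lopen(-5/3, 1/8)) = Union({5/9, 65/2}, Interval.Ropen(-7/4, -5/3), Interval.Lopen(-5/3, 1/8))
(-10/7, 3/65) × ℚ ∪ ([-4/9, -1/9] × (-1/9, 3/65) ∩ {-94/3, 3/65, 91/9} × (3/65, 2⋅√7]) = (-10/7, 3/65) × ℚ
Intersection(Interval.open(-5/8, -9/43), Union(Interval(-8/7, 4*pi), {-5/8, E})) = Interval.open(-5/8, -9/43)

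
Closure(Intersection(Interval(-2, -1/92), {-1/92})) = {-1/92}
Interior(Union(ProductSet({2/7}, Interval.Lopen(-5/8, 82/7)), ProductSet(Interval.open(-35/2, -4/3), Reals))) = ProductSet(Interval.open(-35/2, -4/3), Reals)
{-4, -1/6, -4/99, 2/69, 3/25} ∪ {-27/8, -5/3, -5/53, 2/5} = {-4, -27/8, -5/3, -1/6, -5/53, -4/99, 2/69, 3/25, 2/5}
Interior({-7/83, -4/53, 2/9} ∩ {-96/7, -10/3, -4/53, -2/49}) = ∅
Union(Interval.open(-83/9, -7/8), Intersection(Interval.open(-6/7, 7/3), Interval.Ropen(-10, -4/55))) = Union(Interval.open(-83/9, -7/8), Interval.open(-6/7, -4/55))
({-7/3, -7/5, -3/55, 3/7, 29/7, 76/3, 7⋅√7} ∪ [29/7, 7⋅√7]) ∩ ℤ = {5, 6, …, 18}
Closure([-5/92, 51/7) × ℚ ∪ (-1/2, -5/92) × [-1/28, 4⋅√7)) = ([-5/92, 51/7] × ℝ) ∪ ({-1/2, -5/92} × [-1/28, 4⋅√7]) ∪ ([-1/2, -5/92] × {-1/28, 4⋅√7}) ∪ ((-1/2, -5/92) × [-1/28, 4⋅√7))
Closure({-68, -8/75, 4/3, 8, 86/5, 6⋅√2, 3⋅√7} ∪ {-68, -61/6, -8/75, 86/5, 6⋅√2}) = {-68, -61/6, -8/75, 4/3, 8, 86/5, 6⋅√2, 3⋅√7}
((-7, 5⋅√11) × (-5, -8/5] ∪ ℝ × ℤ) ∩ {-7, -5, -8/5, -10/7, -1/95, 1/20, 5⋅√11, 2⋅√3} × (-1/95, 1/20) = {-7, -5, -8/5, -10/7, -1/95, 1/20, 5⋅√11, 2⋅√3} × {0}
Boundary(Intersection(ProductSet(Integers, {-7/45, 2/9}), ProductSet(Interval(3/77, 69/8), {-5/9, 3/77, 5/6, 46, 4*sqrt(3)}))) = EmptySet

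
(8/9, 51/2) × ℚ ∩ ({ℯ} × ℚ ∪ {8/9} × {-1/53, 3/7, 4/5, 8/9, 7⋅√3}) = {ℯ} × ℚ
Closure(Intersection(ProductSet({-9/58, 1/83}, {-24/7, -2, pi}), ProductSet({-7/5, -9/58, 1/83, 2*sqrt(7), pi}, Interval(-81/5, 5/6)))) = ProductSet({-9/58, 1/83}, {-24/7, -2})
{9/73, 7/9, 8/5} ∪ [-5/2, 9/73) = [-5/2, 9/73] ∪ {7/9, 8/5}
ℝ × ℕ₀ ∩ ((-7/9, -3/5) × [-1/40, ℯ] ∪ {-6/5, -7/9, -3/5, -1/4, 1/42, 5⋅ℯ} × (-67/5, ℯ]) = ({-6/5, -1/4, 1/42, 5⋅ℯ} ∪ [-7/9, -3/5]) × {0, 1, 2}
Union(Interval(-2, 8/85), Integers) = Union(Integers, Interval(-2, 8/85))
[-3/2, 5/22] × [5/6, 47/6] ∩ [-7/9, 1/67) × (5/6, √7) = [-7/9, 1/67) × (5/6, √7)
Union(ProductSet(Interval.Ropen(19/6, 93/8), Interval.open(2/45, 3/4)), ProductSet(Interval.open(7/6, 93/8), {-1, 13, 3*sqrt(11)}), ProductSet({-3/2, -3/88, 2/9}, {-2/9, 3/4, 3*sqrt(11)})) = Union(ProductSet({-3/2, -3/88, 2/9}, {-2/9, 3/4, 3*sqrt(11)}), ProductSet(Interval.open(7/6, 93/8), {-1, 13, 3*sqrt(11)}), ProductSet(Interval.Ropen(19/6, 93/8), Interval.open(2/45, 3/4)))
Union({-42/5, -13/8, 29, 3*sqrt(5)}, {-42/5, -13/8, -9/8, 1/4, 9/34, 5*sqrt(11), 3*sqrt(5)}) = {-42/5, -13/8, -9/8, 1/4, 9/34, 29, 5*sqrt(11), 3*sqrt(5)}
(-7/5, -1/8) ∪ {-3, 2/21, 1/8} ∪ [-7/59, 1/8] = {-3} ∪ (-7/5, -1/8) ∪ [-7/59, 1/8]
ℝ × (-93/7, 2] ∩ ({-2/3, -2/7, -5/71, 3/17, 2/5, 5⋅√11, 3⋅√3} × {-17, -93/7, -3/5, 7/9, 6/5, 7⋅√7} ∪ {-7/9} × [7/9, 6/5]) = ({-7/9} × [7/9, 6/5]) ∪ ({-2/3, -2/7, -5/71, 3/17, 2/5, 5⋅√11, 3⋅√3} × {-3/5, 7/9, 6/5})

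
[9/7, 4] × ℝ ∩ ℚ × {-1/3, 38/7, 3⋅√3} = (ℚ ∩ [9/7, 4]) × {-1/3, 38/7, 3⋅√3}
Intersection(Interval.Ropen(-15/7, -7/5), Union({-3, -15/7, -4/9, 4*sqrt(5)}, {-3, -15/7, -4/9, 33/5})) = {-15/7}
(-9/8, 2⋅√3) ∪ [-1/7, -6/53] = (-9/8, 2⋅√3)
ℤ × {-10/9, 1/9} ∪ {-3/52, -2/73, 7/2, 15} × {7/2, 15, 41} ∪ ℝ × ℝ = ℝ × ℝ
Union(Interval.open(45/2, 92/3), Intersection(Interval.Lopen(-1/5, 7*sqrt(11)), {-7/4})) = Interval.open(45/2, 92/3)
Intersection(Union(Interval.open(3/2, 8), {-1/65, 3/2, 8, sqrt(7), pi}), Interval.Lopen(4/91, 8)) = Interval(3/2, 8)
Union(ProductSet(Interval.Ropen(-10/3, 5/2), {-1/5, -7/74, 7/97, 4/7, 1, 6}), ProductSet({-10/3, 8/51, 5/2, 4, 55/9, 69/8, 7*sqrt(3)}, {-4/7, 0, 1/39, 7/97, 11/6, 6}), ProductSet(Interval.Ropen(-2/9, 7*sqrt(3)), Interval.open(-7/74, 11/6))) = Union(ProductSet({-10/3, 8/51, 5/2, 4, 55/9, 69/8, 7*sqrt(3)}, {-4/7, 0, 1/39, 7/97, 11/6, 6}), ProductSet(Interval.Ropen(-10/3, 5/2), {-1/5, -7/74, 7/97, 4/7, 1, 6}), ProductSet(Interval.Ropen(-2/9, 7*sqrt(3)), Interval.open(-7/74, 11/6)))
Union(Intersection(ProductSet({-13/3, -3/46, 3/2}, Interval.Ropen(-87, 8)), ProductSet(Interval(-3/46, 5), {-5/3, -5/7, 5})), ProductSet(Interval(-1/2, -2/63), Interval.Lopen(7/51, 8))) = Union(ProductSet({-3/46, 3/2}, {-5/3, -5/7, 5}), ProductSet(Interval(-1/2, -2/63), Interval.Lopen(7/51, 8)))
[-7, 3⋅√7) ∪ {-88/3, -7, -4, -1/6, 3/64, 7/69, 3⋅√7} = {-88/3} ∪ [-7, 3⋅√7]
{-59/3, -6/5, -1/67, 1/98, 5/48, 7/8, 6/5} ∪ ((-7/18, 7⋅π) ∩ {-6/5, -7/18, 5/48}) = {-59/3, -6/5, -1/67, 1/98, 5/48, 7/8, 6/5}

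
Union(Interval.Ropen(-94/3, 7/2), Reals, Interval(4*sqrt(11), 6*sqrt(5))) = Interval(-oo, oo)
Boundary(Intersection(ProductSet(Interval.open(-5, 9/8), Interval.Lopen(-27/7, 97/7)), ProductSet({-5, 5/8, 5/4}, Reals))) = ProductSet({5/8}, Interval(-27/7, 97/7))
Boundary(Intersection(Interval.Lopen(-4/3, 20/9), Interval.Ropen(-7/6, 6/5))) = {-7/6, 6/5}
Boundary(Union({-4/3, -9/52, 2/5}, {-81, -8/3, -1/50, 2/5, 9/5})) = {-81, -8/3, -4/3, -9/52, -1/50, 2/5, 9/5}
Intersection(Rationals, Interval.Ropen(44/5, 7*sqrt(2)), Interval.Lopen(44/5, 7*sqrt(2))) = Intersection(Interval.open(44/5, 7*sqrt(2)), Rationals)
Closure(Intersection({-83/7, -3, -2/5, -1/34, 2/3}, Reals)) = {-83/7, -3, -2/5, -1/34, 2/3}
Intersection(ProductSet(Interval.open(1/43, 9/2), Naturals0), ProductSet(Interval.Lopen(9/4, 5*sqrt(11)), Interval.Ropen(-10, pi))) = ProductSet(Interval.open(9/4, 9/2), Range(0, 4, 1))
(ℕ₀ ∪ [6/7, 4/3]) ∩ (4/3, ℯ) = {2}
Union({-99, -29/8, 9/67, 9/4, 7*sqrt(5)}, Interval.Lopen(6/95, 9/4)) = Union({-99, -29/8, 7*sqrt(5)}, Interval.Lopen(6/95, 9/4))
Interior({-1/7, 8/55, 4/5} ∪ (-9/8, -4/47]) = (-9/8, -4/47)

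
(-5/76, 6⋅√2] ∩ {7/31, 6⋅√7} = {7/31}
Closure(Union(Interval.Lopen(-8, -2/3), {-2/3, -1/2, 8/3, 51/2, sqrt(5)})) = Union({-1/2, 8/3, 51/2, sqrt(5)}, Interval(-8, -2/3))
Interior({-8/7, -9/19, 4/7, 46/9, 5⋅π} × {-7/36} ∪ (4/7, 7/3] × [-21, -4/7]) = (4/7, 7/3) × (-21, -4/7)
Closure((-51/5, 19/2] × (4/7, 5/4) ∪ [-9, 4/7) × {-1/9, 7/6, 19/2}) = ({-51/5, 19/2} × [4/7, 5/4]) ∪ ([-51/5, 19/2] × {4/7, 5/4}) ∪ ([-9, 4/7] × {-1/9, 19/2}) ∪ ([-9, 4/7) × {-1/9, 7/6, 19/2}) ∪ ((-51/5, 19/2] × (4/7, 5/4))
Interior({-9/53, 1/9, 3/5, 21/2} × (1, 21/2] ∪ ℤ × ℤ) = ∅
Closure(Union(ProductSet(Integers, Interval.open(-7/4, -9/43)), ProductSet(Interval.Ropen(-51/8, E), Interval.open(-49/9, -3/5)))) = Union(ProductSet(Complement(Integers, Interval.open(-51/8, E)), Interval(-7/4, -9/43)), ProductSet({-51/8, E}, Interval(-49/9, -3/5)), ProductSet(Integers, Interval.Lopen(-7/4, -9/43)), ProductSet(Interval(-51/8, E), {-49/9, -3/5}), ProductSet(Interval.Ropen(-51/8, E), Interval.open(-49/9, -3/5)))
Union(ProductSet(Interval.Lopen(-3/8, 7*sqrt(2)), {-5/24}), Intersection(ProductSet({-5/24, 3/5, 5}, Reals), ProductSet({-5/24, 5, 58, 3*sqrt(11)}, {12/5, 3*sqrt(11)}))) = Union(ProductSet({-5/24, 5}, {12/5, 3*sqrt(11)}), ProductSet(Interval.Lopen(-3/8, 7*sqrt(2)), {-5/24}))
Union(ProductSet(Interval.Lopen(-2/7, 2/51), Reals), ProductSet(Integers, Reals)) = ProductSet(Union(Integers, Interval.Lopen(-2/7, 2/51)), Reals)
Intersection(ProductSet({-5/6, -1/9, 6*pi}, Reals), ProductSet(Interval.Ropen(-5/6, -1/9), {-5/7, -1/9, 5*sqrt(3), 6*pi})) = ProductSet({-5/6}, {-5/7, -1/9, 5*sqrt(3), 6*pi})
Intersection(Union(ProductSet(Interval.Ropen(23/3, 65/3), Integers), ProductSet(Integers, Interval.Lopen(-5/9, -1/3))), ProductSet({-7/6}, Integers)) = EmptySet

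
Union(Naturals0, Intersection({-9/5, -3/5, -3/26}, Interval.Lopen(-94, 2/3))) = Union({-9/5, -3/5, -3/26}, Naturals0)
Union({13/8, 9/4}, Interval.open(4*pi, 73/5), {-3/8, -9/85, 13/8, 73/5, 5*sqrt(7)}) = Union({-3/8, -9/85, 13/8, 9/4}, Interval.Lopen(4*pi, 73/5))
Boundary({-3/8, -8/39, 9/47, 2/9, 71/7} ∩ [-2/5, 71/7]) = {-3/8, -8/39, 9/47, 2/9, 71/7}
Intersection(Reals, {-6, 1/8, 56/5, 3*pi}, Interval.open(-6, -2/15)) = EmptySet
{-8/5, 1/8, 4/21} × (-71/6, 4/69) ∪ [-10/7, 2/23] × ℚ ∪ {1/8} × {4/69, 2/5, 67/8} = ({1/8} × {4/69, 2/5, 67/8}) ∪ ([-10/7, 2/23] × ℚ) ∪ ({-8/5, 1/8, 4/21} × (-71/6, 4/69))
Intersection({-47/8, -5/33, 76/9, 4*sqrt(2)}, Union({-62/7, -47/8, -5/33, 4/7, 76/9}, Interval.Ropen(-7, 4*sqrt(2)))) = {-47/8, -5/33, 76/9}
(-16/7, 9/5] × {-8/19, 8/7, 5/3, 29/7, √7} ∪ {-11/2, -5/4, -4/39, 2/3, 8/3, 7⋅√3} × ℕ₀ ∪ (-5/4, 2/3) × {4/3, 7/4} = ((-5/4, 2/3) × {4/3, 7/4}) ∪ ({-11/2, -5/4, -4/39, 2/3, 8/3, 7⋅√3} × ℕ₀) ∪ ((-16/7, 9/5] × {-8/19, 8/7, 5/3, 29/7, √7})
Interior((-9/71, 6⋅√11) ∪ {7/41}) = (-9/71, 6⋅√11)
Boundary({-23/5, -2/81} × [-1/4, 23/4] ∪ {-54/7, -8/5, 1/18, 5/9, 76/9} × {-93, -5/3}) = ({-23/5, -2/81} × [-1/4, 23/4]) ∪ ({-54/7, -8/5, 1/18, 5/9, 76/9} × {-93, -5/3})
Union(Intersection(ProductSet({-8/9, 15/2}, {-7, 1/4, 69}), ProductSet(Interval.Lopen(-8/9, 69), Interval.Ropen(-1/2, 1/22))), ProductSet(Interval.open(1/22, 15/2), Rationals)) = ProductSet(Interval.open(1/22, 15/2), Rationals)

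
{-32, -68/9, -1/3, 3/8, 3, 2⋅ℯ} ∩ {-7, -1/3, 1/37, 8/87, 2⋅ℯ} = {-1/3, 2⋅ℯ}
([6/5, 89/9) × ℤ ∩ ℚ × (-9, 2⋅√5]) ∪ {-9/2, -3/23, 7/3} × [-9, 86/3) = ({-9/2, -3/23, 7/3} × [-9, 86/3)) ∪ ((ℚ ∩ [6/5, 89/9)) × {-8, -7, …, 4})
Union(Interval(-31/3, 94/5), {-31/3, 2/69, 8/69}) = Interval(-31/3, 94/5)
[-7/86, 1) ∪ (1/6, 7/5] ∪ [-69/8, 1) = [-69/8, 7/5]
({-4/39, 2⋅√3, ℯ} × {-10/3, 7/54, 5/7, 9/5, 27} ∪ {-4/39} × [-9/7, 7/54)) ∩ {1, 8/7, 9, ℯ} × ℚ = {ℯ} × {-10/3, 7/54, 5/7, 9/5, 27}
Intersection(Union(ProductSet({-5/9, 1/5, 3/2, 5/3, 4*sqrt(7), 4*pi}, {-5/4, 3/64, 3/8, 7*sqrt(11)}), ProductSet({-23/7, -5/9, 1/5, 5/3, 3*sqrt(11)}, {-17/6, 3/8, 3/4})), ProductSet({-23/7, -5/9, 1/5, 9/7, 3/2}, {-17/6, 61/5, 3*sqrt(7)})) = ProductSet({-23/7, -5/9, 1/5}, {-17/6})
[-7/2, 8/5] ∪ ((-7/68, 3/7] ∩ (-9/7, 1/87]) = [-7/2, 8/5]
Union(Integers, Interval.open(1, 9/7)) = Union(Integers, Interval.Ropen(1, 9/7))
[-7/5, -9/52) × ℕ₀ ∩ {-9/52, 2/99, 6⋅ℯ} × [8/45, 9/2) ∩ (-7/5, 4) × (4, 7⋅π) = ∅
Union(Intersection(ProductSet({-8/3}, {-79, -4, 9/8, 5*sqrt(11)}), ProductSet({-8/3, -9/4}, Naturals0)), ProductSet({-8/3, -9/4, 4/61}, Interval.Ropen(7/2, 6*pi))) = ProductSet({-8/3, -9/4, 4/61}, Interval.Ropen(7/2, 6*pi))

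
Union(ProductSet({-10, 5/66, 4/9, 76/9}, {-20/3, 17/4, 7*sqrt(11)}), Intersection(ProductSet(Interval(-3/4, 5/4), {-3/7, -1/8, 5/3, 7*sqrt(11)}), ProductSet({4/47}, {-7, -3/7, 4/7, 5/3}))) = Union(ProductSet({4/47}, {-3/7, 5/3}), ProductSet({-10, 5/66, 4/9, 76/9}, {-20/3, 17/4, 7*sqrt(11)}))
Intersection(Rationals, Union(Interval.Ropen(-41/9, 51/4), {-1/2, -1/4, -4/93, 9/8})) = Intersection(Interval.Ropen(-41/9, 51/4), Rationals)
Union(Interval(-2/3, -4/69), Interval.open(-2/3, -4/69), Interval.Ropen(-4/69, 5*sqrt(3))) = Interval.Ropen(-2/3, 5*sqrt(3))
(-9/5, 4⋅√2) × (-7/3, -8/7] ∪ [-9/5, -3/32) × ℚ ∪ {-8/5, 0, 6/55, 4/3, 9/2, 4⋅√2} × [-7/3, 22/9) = ([-9/5, -3/32) × ℚ) ∪ ((-9/5, 4⋅√2) × (-7/3, -8/7]) ∪ ({-8/5, 0, 6/55, 4/3, 9/2, 4⋅√2} × [-7/3, 22/9))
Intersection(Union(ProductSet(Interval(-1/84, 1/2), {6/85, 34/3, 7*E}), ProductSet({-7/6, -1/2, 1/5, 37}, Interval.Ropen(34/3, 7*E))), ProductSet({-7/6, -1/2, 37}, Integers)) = ProductSet({-7/6, -1/2, 37}, Range(12, 20, 1))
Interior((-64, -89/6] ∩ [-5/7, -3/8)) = ∅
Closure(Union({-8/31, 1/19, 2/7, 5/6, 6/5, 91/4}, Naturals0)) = Union({-8/31, 1/19, 2/7, 5/6, 6/5, 91/4}, Naturals0)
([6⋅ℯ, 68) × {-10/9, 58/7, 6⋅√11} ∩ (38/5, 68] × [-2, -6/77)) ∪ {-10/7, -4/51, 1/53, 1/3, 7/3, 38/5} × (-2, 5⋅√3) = ([6⋅ℯ, 68) × {-10/9}) ∪ ({-10/7, -4/51, 1/53, 1/3, 7/3, 38/5} × (-2, 5⋅√3))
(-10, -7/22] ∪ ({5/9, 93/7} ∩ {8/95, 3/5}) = (-10, -7/22]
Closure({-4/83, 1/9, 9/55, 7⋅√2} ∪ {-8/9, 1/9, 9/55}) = {-8/9, -4/83, 1/9, 9/55, 7⋅√2}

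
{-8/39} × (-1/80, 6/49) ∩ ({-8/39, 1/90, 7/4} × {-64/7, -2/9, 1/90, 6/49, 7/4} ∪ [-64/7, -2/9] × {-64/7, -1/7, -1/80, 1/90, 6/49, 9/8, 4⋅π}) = {-8/39} × {1/90}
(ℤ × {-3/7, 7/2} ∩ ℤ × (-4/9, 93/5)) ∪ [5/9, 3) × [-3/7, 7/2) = (ℤ × {-3/7, 7/2}) ∪ ([5/9, 3) × [-3/7, 7/2))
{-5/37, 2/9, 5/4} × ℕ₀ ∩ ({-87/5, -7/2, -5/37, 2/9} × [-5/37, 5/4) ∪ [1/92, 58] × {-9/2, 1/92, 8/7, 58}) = ({2/9, 5/4} × {58}) ∪ ({-5/37, 2/9} × {0, 1})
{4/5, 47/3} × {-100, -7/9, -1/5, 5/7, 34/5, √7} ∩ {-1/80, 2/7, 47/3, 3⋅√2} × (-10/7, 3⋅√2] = {47/3} × {-7/9, -1/5, 5/7, √7}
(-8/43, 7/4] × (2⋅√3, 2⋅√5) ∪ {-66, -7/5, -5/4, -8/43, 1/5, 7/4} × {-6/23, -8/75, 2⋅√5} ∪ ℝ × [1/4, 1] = (ℝ × [1/4, 1]) ∪ ({-66, -7/5, -5/4, -8/43, 1/5, 7/4} × {-6/23, -8/75, 2⋅√5}) ∪ ((-8/43, 7/4] × (2⋅√3, 2⋅√5))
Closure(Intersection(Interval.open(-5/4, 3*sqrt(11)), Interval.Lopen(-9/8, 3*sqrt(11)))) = Interval(-9/8, 3*sqrt(11))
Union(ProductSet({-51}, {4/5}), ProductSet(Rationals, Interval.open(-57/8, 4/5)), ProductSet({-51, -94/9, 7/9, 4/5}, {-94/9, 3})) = Union(ProductSet({-51}, {4/5}), ProductSet({-51, -94/9, 7/9, 4/5}, {-94/9, 3}), ProductSet(Rationals, Interval.open(-57/8, 4/5)))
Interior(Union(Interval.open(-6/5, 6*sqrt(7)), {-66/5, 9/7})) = Interval.open(-6/5, 6*sqrt(7))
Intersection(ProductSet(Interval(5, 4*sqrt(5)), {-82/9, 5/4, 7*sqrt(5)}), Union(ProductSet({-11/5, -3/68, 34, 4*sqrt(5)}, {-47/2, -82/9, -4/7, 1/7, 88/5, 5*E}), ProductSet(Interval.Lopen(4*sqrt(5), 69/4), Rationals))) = ProductSet({4*sqrt(5)}, {-82/9})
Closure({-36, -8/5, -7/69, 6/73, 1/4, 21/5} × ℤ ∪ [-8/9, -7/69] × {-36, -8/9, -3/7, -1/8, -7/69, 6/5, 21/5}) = ({-36, -8/5, -7/69, 6/73, 1/4, 21/5} × ℤ) ∪ ([-8/9, -7/69] × {-36, -8/9, -3/7, -1/8, -7/69, 6/5, 21/5})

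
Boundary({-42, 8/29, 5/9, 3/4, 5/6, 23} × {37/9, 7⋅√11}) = {-42, 8/29, 5/9, 3/4, 5/6, 23} × {37/9, 7⋅√11}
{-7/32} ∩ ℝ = {-7/32}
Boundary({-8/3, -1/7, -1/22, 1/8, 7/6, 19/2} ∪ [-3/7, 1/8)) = {-8/3, -3/7, 1/8, 7/6, 19/2}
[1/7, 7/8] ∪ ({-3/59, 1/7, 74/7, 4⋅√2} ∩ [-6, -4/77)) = [1/7, 7/8]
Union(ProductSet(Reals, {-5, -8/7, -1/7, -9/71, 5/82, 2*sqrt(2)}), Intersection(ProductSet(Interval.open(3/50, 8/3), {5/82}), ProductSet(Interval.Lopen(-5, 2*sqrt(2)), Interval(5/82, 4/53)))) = ProductSet(Reals, {-5, -8/7, -1/7, -9/71, 5/82, 2*sqrt(2)})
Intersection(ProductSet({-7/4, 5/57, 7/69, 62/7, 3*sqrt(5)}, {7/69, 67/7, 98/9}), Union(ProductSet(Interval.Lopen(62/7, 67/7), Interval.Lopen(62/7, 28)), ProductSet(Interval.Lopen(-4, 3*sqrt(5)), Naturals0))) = EmptySet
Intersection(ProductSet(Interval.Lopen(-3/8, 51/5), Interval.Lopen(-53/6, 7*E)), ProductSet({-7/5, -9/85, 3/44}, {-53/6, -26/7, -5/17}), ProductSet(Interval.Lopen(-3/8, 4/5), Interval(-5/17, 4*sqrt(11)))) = ProductSet({-9/85, 3/44}, {-5/17})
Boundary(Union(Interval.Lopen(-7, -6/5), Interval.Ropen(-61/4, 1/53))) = {-61/4, 1/53}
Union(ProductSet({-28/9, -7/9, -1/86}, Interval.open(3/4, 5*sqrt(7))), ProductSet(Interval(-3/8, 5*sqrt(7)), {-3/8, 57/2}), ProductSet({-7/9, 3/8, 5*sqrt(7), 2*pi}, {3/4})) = Union(ProductSet({-28/9, -7/9, -1/86}, Interval.open(3/4, 5*sqrt(7))), ProductSet({-7/9, 3/8, 5*sqrt(7), 2*pi}, {3/4}), ProductSet(Interval(-3/8, 5*sqrt(7)), {-3/8, 57/2}))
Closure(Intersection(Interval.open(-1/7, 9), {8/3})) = {8/3}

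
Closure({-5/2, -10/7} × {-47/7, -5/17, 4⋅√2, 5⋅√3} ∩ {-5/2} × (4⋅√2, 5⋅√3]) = {-5/2} × {5⋅√3}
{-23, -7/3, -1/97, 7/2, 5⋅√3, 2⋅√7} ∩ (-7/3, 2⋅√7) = {-1/97, 7/2}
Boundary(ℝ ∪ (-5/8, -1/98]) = ∅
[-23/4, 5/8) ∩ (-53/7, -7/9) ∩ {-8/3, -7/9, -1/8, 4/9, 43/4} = {-8/3}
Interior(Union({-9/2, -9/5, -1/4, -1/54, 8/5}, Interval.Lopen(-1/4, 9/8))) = Interval.open(-1/4, 9/8)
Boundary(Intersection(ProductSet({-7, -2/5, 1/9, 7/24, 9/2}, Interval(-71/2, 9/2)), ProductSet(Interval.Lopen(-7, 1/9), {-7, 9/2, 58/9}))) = ProductSet({-2/5, 1/9}, {-7, 9/2})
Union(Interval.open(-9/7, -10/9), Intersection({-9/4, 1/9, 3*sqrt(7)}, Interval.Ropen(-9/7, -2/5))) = Interval.open(-9/7, -10/9)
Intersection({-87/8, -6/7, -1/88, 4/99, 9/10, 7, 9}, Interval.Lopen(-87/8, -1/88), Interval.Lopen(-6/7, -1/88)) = {-1/88}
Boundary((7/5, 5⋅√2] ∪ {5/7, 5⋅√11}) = {5/7, 7/5, 5⋅√11, 5⋅√2}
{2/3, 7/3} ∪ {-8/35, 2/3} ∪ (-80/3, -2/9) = (-80/3, -2/9) ∪ {2/3, 7/3}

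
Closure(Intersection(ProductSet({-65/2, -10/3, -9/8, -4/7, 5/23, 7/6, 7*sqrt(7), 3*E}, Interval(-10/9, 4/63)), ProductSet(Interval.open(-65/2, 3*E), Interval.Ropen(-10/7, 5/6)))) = ProductSet({-10/3, -9/8, -4/7, 5/23, 7/6}, Interval(-10/9, 4/63))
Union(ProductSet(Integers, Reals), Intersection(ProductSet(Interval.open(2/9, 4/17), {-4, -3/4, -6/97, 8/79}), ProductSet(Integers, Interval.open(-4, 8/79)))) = ProductSet(Integers, Reals)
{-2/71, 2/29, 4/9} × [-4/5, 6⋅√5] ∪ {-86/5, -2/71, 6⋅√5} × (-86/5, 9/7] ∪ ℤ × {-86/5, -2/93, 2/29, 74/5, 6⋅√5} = (ℤ × {-86/5, -2/93, 2/29, 74/5, 6⋅√5}) ∪ ({-86/5, -2/71, 6⋅√5} × (-86/5, 9/7]) ∪ ({-2/71, 2/29, 4/9} × [-4/5, 6⋅√5])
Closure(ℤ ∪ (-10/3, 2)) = ℤ ∪ [-10/3, 2]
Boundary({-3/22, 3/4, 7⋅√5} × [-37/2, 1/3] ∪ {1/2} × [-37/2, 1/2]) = ({1/2} × [-37/2, 1/2]) ∪ ({-3/22, 3/4, 7⋅√5} × [-37/2, 1/3])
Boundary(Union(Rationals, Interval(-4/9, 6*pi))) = Union(Interval(-oo, -4/9), Interval(6*pi, oo))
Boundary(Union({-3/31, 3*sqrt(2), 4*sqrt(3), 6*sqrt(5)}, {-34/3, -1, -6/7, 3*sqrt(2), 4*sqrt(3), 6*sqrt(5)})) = {-34/3, -1, -6/7, -3/31, 3*sqrt(2), 4*sqrt(3), 6*sqrt(5)}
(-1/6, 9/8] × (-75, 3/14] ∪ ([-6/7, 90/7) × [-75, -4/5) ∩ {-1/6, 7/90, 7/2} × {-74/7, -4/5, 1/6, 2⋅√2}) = ({-1/6, 7/90, 7/2} × {-74/7}) ∪ ((-1/6, 9/8] × (-75, 3/14])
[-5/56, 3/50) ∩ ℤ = {0}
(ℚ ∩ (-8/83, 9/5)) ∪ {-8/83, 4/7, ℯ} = {-8/83, ℯ} ∪ (ℚ ∩ (-8/83, 9/5))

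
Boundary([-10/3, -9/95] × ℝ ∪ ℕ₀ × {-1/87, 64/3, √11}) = ({-10/3, -9/95} × ℝ) ∪ ((ℕ₀ \ (-10/3, -9/95)) × {-1/87, 64/3, √11})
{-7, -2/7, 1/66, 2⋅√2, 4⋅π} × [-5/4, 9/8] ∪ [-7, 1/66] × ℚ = ([-7, 1/66] × ℚ) ∪ ({-7, -2/7, 1/66, 2⋅√2, 4⋅π} × [-5/4, 9/8])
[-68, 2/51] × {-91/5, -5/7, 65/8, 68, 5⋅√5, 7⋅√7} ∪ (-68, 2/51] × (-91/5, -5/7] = ((-68, 2/51] × (-91/5, -5/7]) ∪ ([-68, 2/51] × {-91/5, -5/7, 65/8, 68, 5⋅√5, 7⋅√7})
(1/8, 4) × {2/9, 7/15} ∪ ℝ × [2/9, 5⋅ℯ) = ℝ × [2/9, 5⋅ℯ)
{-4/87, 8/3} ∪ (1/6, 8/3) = {-4/87} ∪ (1/6, 8/3]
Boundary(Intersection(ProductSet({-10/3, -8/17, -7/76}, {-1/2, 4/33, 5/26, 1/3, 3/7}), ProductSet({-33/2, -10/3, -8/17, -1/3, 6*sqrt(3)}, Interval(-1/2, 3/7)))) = ProductSet({-10/3, -8/17}, {-1/2, 4/33, 5/26, 1/3, 3/7})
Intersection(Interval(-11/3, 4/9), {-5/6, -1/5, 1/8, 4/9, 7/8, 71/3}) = {-5/6, -1/5, 1/8, 4/9}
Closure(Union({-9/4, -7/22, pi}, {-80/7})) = {-80/7, -9/4, -7/22, pi}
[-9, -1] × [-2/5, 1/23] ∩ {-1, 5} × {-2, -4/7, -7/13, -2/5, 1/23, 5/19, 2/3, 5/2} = {-1} × {-2/5, 1/23}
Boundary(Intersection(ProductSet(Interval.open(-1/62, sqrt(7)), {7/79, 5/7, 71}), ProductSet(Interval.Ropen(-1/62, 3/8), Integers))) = ProductSet(Interval(-1/62, 3/8), {71})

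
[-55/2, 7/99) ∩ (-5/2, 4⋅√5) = (-5/2, 7/99)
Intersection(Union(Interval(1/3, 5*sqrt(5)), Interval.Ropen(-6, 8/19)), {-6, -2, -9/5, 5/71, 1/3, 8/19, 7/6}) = {-6, -2, -9/5, 5/71, 1/3, 8/19, 7/6}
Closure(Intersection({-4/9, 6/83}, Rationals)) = {-4/9, 6/83}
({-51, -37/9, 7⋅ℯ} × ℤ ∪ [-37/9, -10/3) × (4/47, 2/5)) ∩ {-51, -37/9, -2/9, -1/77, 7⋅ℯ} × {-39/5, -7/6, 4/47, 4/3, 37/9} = ∅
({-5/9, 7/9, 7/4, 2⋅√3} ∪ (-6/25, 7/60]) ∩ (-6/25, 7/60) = (-6/25, 7/60)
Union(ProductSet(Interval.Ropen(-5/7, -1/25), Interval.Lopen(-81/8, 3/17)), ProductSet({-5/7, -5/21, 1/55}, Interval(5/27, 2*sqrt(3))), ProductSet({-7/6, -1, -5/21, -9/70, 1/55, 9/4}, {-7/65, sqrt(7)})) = Union(ProductSet({-5/7, -5/21, 1/55}, Interval(5/27, 2*sqrt(3))), ProductSet({-7/6, -1, -5/21, -9/70, 1/55, 9/4}, {-7/65, sqrt(7)}), ProductSet(Interval.Ropen(-5/7, -1/25), Interval.Lopen(-81/8, 3/17)))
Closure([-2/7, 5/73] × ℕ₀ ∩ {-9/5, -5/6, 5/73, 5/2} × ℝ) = {5/73} × ℕ₀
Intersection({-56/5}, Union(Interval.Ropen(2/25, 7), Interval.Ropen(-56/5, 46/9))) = {-56/5}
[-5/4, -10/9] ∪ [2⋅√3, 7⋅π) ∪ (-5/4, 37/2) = [-5/4, 7⋅π)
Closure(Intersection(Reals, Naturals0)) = Naturals0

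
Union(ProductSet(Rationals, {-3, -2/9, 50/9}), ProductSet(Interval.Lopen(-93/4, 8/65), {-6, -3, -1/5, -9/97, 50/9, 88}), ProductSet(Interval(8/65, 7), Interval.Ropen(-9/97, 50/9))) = Union(ProductSet(Interval.Lopen(-93/4, 8/65), {-6, -3, -1/5, -9/97, 50/9, 88}), ProductSet(Interval(8/65, 7), Interval.Ropen(-9/97, 50/9)), ProductSet(Rationals, {-3, -2/9, 50/9}))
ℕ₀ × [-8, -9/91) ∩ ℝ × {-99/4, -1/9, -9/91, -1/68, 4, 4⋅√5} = ℕ₀ × {-1/9}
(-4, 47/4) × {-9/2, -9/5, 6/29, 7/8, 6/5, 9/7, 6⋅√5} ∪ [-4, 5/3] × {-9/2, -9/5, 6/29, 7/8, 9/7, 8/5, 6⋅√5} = ([-4, 5/3] × {-9/2, -9/5, 6/29, 7/8, 9/7, 8/5, 6⋅√5}) ∪ ((-4, 47/4) × {-9/2, -9/5, 6/29, 7/8, 6/5, 9/7, 6⋅√5})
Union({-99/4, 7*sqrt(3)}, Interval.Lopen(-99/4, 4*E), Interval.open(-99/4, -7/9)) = Union({7*sqrt(3)}, Interval(-99/4, 4*E))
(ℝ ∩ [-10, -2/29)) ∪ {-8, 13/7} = [-10, -2/29) ∪ {13/7}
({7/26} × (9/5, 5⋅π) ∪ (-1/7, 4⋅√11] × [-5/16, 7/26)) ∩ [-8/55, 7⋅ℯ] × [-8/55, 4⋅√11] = ({7/26} × (9/5, 4⋅√11]) ∪ ((-1/7, 4⋅√11] × [-8/55, 7/26))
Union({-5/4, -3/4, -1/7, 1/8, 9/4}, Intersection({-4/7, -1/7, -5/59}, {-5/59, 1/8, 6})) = {-5/4, -3/4, -1/7, -5/59, 1/8, 9/4}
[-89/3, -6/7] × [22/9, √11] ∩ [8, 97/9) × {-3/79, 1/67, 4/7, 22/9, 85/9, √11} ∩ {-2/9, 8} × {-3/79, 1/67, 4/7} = ∅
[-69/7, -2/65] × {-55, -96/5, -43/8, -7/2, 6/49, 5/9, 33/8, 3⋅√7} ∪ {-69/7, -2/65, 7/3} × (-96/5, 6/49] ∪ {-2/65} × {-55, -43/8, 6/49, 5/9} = ({-69/7, -2/65, 7/3} × (-96/5, 6/49]) ∪ ([-69/7, -2/65] × {-55, -96/5, -43/8, -7/2, 6/49, 5/9, 33/8, 3⋅√7})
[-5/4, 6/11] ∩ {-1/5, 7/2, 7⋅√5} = {-1/5}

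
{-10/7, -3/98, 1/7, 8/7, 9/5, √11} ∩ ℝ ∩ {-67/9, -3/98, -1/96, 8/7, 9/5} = {-3/98, 8/7, 9/5}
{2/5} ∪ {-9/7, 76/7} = {-9/7, 2/5, 76/7}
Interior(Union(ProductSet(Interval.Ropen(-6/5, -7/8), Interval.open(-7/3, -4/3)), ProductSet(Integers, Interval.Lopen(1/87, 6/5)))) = ProductSet(Union(Complement(Interval.open(-6/5, -7/8), Integers), Interval.open(-6/5, -7/8)), Interval.open(-7/3, -4/3))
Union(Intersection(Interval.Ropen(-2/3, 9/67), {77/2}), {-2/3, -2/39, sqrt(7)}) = {-2/3, -2/39, sqrt(7)}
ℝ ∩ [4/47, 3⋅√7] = [4/47, 3⋅√7]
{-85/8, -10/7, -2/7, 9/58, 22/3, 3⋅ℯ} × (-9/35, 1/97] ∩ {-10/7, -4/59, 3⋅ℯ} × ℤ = {-10/7, 3⋅ℯ} × {0}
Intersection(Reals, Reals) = Reals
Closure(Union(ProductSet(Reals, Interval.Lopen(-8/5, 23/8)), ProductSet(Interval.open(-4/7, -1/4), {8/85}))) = ProductSet(Reals, Interval(-8/5, 23/8))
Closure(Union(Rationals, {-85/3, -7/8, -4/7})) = Reals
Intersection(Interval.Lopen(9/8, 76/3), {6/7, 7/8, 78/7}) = {78/7}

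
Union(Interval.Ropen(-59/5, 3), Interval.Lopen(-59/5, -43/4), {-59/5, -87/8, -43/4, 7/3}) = Interval.Ropen(-59/5, 3)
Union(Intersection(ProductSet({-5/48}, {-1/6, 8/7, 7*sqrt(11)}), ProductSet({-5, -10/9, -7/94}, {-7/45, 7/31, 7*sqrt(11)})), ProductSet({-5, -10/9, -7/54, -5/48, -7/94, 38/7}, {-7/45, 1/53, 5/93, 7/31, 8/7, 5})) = ProductSet({-5, -10/9, -7/54, -5/48, -7/94, 38/7}, {-7/45, 1/53, 5/93, 7/31, 8/7, 5})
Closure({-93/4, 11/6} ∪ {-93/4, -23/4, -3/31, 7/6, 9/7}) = {-93/4, -23/4, -3/31, 7/6, 9/7, 11/6}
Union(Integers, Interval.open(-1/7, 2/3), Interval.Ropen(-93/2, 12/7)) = Union(Integers, Interval.Ropen(-93/2, 12/7))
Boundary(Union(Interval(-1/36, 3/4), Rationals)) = Union(Interval(-oo, -1/36), Interval(3/4, oo))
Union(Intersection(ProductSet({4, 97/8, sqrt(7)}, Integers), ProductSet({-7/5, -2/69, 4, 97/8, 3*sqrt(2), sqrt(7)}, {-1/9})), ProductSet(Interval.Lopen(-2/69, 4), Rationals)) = ProductSet(Interval.Lopen(-2/69, 4), Rationals)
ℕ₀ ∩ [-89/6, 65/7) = {0, 1, …, 9}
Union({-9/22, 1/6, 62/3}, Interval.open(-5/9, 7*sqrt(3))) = Union({62/3}, Interval.open(-5/9, 7*sqrt(3)))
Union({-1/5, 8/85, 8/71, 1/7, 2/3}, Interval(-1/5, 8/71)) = Union({1/7, 2/3}, Interval(-1/5, 8/71))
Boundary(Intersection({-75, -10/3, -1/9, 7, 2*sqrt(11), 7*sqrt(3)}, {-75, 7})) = {-75, 7}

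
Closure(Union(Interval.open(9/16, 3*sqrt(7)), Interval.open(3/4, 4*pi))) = Interval(9/16, 4*pi)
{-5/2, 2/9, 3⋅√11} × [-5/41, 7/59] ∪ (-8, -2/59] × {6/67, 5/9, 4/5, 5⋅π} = ((-8, -2/59] × {6/67, 5/9, 4/5, 5⋅π}) ∪ ({-5/2, 2/9, 3⋅√11} × [-5/41, 7/59])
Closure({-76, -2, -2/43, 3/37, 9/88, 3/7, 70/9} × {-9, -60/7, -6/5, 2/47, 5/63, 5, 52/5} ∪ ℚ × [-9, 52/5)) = ℝ × [-9, 52/5]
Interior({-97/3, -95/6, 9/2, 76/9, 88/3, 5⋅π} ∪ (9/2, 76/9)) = (9/2, 76/9)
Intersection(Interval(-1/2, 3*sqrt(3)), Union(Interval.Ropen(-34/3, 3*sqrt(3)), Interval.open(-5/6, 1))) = Interval.Ropen(-1/2, 3*sqrt(3))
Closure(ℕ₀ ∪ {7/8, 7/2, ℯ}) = ℕ₀ ∪ {7/8, 7/2, ℯ}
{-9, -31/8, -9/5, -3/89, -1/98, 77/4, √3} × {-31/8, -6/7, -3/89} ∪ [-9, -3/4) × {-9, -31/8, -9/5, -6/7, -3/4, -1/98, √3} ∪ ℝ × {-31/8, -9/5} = (ℝ × {-31/8, -9/5}) ∪ ({-9, -31/8, -9/5, -3/89, -1/98, 77/4, √3} × {-31/8, -6/7, -3/89}) ∪ ([-9, -3/4) × {-9, -31/8, -9/5, -6/7, -3/4, -1/98, √3})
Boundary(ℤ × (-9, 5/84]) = ℤ × [-9, 5/84]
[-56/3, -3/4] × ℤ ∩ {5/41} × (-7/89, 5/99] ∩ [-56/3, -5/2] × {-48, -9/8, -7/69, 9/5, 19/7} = ∅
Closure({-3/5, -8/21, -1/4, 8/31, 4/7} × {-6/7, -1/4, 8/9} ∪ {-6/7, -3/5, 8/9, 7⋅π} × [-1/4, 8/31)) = ({-3/5, -8/21, -1/4, 8/31, 4/7} × {-6/7, -1/4, 8/9}) ∪ ({-6/7, -3/5, 8/9, 7⋅π} × [-1/4, 8/31])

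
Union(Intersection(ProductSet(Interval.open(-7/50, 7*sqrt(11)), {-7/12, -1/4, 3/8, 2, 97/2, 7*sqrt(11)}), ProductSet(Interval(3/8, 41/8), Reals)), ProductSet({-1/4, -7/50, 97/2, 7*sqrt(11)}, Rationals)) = Union(ProductSet({-1/4, -7/50, 97/2, 7*sqrt(11)}, Rationals), ProductSet(Interval(3/8, 41/8), {-7/12, -1/4, 3/8, 2, 97/2, 7*sqrt(11)}))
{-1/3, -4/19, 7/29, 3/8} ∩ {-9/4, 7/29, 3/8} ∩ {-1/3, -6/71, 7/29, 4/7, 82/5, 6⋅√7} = {7/29}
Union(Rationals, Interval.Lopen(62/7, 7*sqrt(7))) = Union(Interval(62/7, 7*sqrt(7)), Rationals)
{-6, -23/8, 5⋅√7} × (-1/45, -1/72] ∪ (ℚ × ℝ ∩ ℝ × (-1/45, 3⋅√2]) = (ℚ × (-1/45, 3⋅√2]) ∪ ({-6, -23/8, 5⋅√7} × (-1/45, -1/72])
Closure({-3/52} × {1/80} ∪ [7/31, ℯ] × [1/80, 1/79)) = ({-3/52} × {1/80}) ∪ ([7/31, ℯ] × [1/80, 1/79])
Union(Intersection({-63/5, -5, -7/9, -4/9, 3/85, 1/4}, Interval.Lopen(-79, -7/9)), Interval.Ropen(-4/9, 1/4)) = Union({-63/5, -5, -7/9}, Interval.Ropen(-4/9, 1/4))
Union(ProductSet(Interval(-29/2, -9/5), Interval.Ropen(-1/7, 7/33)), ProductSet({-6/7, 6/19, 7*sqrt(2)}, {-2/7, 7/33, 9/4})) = Union(ProductSet({-6/7, 6/19, 7*sqrt(2)}, {-2/7, 7/33, 9/4}), ProductSet(Interval(-29/2, -9/5), Interval.Ropen(-1/7, 7/33)))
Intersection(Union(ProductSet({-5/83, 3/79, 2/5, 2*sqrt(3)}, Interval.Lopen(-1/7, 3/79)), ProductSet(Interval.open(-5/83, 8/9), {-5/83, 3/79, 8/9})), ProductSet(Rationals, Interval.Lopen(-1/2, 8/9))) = Union(ProductSet({-5/83, 3/79, 2/5}, Interval.Lopen(-1/7, 3/79)), ProductSet(Intersection(Interval.open(-5/83, 8/9), Rationals), {-5/83, 3/79, 8/9}))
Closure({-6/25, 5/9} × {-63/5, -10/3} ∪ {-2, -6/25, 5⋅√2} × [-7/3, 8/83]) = ({-6/25, 5/9} × {-63/5, -10/3}) ∪ ({-2, -6/25, 5⋅√2} × [-7/3, 8/83])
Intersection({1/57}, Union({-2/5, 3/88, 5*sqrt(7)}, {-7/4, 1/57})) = {1/57}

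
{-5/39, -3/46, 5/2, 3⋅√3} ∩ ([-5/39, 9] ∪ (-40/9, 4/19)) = {-5/39, -3/46, 5/2, 3⋅√3}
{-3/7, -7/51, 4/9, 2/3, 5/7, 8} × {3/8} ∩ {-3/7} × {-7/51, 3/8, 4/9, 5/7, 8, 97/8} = {-3/7} × {3/8}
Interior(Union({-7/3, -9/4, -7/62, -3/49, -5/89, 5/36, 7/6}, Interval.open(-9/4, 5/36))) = Interval.open(-9/4, 5/36)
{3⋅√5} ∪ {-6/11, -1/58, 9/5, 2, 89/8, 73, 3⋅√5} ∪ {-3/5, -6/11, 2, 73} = {-3/5, -6/11, -1/58, 9/5, 2, 89/8, 73, 3⋅√5}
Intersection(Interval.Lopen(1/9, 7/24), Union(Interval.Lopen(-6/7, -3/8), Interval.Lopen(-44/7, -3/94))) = EmptySet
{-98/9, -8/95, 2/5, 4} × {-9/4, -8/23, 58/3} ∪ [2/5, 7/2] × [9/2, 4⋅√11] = ({-98/9, -8/95, 2/5, 4} × {-9/4, -8/23, 58/3}) ∪ ([2/5, 7/2] × [9/2, 4⋅√11])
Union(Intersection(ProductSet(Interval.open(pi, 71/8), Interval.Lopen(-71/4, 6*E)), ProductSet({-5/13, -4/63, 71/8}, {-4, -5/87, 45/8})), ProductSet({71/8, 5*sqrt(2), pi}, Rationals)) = ProductSet({71/8, 5*sqrt(2), pi}, Rationals)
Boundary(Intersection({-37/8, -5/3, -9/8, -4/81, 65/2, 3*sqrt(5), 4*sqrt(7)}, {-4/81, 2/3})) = {-4/81}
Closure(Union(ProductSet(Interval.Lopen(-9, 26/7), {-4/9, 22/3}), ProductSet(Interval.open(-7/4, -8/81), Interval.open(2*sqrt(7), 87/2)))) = Union(ProductSet({-7/4, -8/81}, Interval(2*sqrt(7), 87/2)), ProductSet(Interval(-9, 26/7), {-4/9, 22/3}), ProductSet(Interval(-7/4, -8/81), {87/2, 2*sqrt(7)}), ProductSet(Interval.open(-7/4, -8/81), Interval.open(2*sqrt(7), 87/2)))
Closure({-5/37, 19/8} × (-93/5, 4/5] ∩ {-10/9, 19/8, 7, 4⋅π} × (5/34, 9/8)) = {19/8} × [5/34, 4/5]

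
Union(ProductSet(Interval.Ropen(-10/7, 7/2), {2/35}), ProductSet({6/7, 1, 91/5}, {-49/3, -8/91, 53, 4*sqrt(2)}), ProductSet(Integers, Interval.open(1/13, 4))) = Union(ProductSet({6/7, 1, 91/5}, {-49/3, -8/91, 53, 4*sqrt(2)}), ProductSet(Integers, Interval.open(1/13, 4)), ProductSet(Interval.Ropen(-10/7, 7/2), {2/35}))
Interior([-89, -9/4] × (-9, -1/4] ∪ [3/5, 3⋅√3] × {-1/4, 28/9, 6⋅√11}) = (-89, -9/4) × (-9, -1/4)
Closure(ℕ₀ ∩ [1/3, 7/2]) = {1, 2, 3}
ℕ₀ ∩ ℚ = ℕ₀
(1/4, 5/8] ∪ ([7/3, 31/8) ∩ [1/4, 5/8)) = (1/4, 5/8]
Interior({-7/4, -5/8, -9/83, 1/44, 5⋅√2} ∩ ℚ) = ∅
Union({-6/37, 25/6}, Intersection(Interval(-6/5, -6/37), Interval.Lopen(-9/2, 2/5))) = Union({25/6}, Interval(-6/5, -6/37))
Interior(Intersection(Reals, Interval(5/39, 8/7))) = Interval.open(5/39, 8/7)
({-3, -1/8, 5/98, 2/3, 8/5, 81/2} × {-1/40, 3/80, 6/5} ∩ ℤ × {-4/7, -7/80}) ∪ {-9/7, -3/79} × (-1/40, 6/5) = {-9/7, -3/79} × (-1/40, 6/5)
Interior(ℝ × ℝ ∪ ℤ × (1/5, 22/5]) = ℝ × ℝ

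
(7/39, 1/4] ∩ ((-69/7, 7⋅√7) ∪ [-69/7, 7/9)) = (7/39, 1/4]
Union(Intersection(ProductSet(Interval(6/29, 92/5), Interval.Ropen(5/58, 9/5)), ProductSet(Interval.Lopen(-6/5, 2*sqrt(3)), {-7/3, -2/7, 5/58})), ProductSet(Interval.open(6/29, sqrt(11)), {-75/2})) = Union(ProductSet(Interval.open(6/29, sqrt(11)), {-75/2}), ProductSet(Interval(6/29, 2*sqrt(3)), {5/58}))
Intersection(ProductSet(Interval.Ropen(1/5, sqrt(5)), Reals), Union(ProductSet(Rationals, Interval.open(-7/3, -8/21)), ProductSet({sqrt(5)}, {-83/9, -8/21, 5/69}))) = ProductSet(Intersection(Interval.Ropen(1/5, sqrt(5)), Rationals), Interval.open(-7/3, -8/21))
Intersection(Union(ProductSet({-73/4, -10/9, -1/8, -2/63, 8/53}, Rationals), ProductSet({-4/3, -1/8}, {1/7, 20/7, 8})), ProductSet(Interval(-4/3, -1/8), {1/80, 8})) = Union(ProductSet({-4/3, -1/8}, {8}), ProductSet({-10/9, -1/8}, {1/80, 8}))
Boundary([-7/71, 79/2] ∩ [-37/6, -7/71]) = {-7/71}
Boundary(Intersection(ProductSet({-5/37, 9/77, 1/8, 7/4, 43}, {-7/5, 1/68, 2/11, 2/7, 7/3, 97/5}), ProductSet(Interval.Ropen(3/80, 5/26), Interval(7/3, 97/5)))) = ProductSet({9/77, 1/8}, {7/3, 97/5})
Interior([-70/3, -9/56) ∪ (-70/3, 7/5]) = (-70/3, 7/5)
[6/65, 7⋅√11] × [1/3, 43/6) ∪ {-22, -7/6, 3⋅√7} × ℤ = ({-22, -7/6, 3⋅√7} × ℤ) ∪ ([6/65, 7⋅√11] × [1/3, 43/6))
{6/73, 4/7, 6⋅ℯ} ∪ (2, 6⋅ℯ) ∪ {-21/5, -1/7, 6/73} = {-21/5, -1/7, 6/73, 4/7} ∪ (2, 6⋅ℯ]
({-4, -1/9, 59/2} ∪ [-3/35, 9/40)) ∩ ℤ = {-4} ∪ {0}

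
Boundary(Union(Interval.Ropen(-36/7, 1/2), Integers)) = Union(Complement(Integers, Interval.open(-36/7, 1/2)), {-36/7, 1/2})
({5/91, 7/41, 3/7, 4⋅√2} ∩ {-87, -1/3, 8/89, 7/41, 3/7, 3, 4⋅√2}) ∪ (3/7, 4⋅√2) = {7/41} ∪ [3/7, 4⋅√2]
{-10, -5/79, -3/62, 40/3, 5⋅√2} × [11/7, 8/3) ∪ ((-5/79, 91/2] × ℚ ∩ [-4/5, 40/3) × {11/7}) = ((-5/79, 40/3) × {11/7}) ∪ ({-10, -5/79, -3/62, 40/3, 5⋅√2} × [11/7, 8/3))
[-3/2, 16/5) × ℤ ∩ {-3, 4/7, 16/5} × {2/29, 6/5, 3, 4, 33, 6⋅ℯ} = {4/7} × {3, 4, 33}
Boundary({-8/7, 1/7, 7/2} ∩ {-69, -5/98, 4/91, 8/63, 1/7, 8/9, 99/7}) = {1/7}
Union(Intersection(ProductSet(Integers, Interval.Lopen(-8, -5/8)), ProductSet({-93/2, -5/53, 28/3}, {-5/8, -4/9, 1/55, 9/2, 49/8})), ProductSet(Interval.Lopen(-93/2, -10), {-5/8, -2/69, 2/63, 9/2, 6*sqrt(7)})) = ProductSet(Interval.Lopen(-93/2, -10), {-5/8, -2/69, 2/63, 9/2, 6*sqrt(7)})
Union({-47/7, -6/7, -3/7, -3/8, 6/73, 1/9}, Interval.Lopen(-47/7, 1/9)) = Interval(-47/7, 1/9)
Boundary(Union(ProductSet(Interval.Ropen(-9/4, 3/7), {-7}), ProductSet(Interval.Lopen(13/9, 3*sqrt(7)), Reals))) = Union(ProductSet({13/9, 3*sqrt(7)}, Reals), ProductSet(Interval(-9/4, 3/7), {-7}))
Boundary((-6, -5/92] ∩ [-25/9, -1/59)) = {-25/9, -5/92}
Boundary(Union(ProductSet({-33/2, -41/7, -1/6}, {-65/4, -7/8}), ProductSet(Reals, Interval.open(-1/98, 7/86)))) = Union(ProductSet({-33/2, -41/7, -1/6}, {-65/4, -7/8}), ProductSet(Reals, {-1/98, 7/86}))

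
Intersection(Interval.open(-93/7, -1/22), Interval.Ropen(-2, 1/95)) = Interval.Ropen(-2, -1/22)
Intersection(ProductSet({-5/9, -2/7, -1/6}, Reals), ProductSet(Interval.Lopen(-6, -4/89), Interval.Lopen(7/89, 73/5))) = ProductSet({-5/9, -2/7, -1/6}, Interval.Lopen(7/89, 73/5))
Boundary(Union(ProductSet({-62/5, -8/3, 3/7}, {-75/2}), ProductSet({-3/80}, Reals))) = Union(ProductSet({-3/80}, Reals), ProductSet({-62/5, -8/3, 3/7}, {-75/2}))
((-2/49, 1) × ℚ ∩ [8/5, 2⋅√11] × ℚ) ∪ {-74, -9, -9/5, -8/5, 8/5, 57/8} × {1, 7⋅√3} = {-74, -9, -9/5, -8/5, 8/5, 57/8} × {1, 7⋅√3}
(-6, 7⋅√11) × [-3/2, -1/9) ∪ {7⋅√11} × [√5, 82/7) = ({7⋅√11} × [√5, 82/7)) ∪ ((-6, 7⋅√11) × [-3/2, -1/9))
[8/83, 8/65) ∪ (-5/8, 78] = (-5/8, 78]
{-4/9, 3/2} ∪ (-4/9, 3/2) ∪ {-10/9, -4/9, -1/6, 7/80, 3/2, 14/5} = {-10/9, 14/5} ∪ [-4/9, 3/2]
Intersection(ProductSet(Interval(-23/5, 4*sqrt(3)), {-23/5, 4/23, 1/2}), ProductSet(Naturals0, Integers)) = EmptySet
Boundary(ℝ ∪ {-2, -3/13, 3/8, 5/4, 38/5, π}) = ∅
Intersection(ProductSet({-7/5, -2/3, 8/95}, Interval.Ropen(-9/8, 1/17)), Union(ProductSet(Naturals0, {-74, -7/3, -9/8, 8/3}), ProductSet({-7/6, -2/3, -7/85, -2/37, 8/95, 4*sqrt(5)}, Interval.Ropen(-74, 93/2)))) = ProductSet({-2/3, 8/95}, Interval.Ropen(-9/8, 1/17))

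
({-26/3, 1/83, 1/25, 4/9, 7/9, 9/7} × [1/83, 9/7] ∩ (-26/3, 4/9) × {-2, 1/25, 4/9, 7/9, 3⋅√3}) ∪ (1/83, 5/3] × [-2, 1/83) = ({1/83, 1/25} × {1/25, 4/9, 7/9}) ∪ ((1/83, 5/3] × [-2, 1/83))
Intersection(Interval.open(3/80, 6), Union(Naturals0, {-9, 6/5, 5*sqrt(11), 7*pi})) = Union({6/5}, Range(1, 6, 1))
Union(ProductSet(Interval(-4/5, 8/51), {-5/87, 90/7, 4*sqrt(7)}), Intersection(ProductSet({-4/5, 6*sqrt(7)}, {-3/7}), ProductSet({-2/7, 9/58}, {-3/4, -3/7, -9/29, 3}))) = ProductSet(Interval(-4/5, 8/51), {-5/87, 90/7, 4*sqrt(7)})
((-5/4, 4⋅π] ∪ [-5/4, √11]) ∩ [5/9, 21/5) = [5/9, 21/5)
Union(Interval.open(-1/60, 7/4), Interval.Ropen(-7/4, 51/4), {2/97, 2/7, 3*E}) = Interval.Ropen(-7/4, 51/4)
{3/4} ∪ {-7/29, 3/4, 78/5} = {-7/29, 3/4, 78/5}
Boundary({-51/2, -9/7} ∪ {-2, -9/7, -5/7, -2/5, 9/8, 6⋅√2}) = {-51/2, -2, -9/7, -5/7, -2/5, 9/8, 6⋅√2}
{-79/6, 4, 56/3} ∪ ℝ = ℝ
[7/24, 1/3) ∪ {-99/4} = {-99/4} ∪ [7/24, 1/3)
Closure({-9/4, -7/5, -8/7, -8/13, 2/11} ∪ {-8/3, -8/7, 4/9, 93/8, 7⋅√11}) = {-8/3, -9/4, -7/5, -8/7, -8/13, 2/11, 4/9, 93/8, 7⋅√11}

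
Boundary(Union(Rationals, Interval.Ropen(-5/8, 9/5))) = Union(Interval(-oo, -5/8), Interval(9/5, oo))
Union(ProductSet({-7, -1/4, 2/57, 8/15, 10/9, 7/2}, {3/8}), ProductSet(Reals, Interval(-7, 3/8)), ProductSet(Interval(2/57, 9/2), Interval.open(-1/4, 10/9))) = Union(ProductSet(Interval(2/57, 9/2), Interval.open(-1/4, 10/9)), ProductSet(Reals, Interval(-7, 3/8)))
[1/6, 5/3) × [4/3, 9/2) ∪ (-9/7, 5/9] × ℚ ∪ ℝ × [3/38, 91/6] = ((-9/7, 5/9] × ℚ) ∪ (ℝ × [3/38, 91/6])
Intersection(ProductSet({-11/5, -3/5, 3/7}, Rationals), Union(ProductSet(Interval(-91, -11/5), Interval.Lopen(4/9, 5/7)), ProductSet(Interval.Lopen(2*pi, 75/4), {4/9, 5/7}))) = ProductSet({-11/5}, Intersection(Interval.Lopen(4/9, 5/7), Rationals))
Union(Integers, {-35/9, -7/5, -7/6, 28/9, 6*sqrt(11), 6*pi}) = Union({-35/9, -7/5, -7/6, 28/9, 6*sqrt(11), 6*pi}, Integers)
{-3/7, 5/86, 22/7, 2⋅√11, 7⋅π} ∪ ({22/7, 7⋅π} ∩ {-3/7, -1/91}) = {-3/7, 5/86, 22/7, 2⋅√11, 7⋅π}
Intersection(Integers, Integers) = Integers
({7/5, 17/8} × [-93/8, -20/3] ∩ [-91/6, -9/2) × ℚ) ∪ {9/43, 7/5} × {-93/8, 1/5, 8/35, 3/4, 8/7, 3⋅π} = {9/43, 7/5} × {-93/8, 1/5, 8/35, 3/4, 8/7, 3⋅π}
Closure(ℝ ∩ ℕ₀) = ℕ₀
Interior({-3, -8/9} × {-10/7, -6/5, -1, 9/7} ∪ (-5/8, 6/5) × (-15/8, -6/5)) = (-5/8, 6/5) × (-15/8, -6/5)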